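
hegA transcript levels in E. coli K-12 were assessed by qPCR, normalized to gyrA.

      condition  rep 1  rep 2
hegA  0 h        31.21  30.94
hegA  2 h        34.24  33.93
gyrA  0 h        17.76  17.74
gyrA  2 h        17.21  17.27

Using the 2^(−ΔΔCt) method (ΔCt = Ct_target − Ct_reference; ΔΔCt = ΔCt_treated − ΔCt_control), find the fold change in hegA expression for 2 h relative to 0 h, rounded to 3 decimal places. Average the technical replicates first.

0.087

Mean Ct: hegA 0 h 31.075; hegA 2 h 34.085; gyrA 0 h 17.750; gyrA 2 h 17.240
ΔCt(0 h) = 31.075 − 17.750 = 13.325
ΔCt(2 h) = 34.085 − 17.240 = 16.845
ΔΔCt = 16.845 − 13.325 = 3.520
Fold change = 2^(−3.520) = 0.0872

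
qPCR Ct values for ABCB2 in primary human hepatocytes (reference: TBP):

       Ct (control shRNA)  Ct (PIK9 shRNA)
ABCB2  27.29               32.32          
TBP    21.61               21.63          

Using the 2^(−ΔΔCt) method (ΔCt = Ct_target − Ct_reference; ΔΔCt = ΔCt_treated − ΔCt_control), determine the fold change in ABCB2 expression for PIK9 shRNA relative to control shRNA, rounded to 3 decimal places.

0.031

ΔCt(control shRNA) = 27.290 − 21.610 = 5.680
ΔCt(PIK9 shRNA) = 32.320 − 21.630 = 10.690
ΔΔCt = 10.690 − 5.680 = 5.010
Fold change = 2^(−5.010) = 0.0310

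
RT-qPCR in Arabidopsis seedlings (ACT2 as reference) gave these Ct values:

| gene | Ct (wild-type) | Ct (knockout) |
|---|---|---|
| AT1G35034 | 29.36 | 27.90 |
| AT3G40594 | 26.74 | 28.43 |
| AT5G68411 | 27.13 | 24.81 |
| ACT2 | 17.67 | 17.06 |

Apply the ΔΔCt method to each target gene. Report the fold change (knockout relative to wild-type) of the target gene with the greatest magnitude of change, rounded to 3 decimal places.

0.203

AT1G35034: ΔΔCt = (27.90−17.06) − (29.36−17.67) = 10.84 − 11.69 = -0.85; fold change = 2^0.85 = 1.803
AT3G40594: ΔΔCt = (28.43−17.06) − (26.74−17.67) = 11.37 − 9.07 = 2.30; fold change = 2^-2.30 = 0.203
AT5G68411: ΔΔCt = (24.81−17.06) − (27.13−17.67) = 7.75 − 9.46 = -1.71; fold change = 2^1.71 = 3.272
AT3G40594 has the largest |ΔΔCt| = 2.30.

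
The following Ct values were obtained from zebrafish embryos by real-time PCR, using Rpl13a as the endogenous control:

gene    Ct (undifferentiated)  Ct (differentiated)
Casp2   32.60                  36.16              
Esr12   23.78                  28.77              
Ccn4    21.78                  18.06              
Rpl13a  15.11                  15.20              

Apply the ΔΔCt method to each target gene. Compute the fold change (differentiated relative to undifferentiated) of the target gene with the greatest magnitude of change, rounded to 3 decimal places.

0.033

Casp2: ΔΔCt = (36.16−15.20) − (32.60−15.11) = 20.96 − 17.49 = 3.47; fold change = 2^-3.47 = 0.090
Esr12: ΔΔCt = (28.77−15.20) − (23.78−15.11) = 13.57 − 8.67 = 4.90; fold change = 2^-4.90 = 0.033
Ccn4: ΔΔCt = (18.06−15.20) − (21.78−15.11) = 2.86 − 6.67 = -3.81; fold change = 2^3.81 = 14.026
Esr12 has the largest |ΔΔCt| = 4.90.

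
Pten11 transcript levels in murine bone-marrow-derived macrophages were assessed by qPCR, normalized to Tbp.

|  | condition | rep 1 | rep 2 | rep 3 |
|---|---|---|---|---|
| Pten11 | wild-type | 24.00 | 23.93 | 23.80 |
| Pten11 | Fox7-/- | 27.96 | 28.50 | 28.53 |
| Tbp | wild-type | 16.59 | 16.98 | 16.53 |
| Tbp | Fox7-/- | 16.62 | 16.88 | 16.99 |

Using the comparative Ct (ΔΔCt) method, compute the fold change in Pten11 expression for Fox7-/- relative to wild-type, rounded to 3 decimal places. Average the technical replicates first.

Mean Ct: Pten11 wild-type 23.910; Pten11 Fox7-/- 28.330; Tbp wild-type 16.700; Tbp Fox7-/- 16.830
ΔCt(wild-type) = 23.910 − 16.700 = 7.210
ΔCt(Fox7-/-) = 28.330 − 16.830 = 11.500
ΔΔCt = 11.500 − 7.210 = 4.290
Fold change = 2^(−4.290) = 0.0511

0.051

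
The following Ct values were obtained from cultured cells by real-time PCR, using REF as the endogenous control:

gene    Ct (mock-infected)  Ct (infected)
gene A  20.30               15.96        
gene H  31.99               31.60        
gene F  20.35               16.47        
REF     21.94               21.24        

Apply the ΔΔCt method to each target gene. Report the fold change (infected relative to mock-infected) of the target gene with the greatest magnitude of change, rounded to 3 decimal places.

12.467

gene A: ΔΔCt = (15.96−21.24) − (20.30−21.94) = -5.28 − (-1.64) = -3.64; fold change = 2^3.64 = 12.467
gene H: ΔΔCt = (31.60−21.24) − (31.99−21.94) = 10.36 − 10.05 = 0.31; fold change = 2^-0.31 = 0.807
gene F: ΔΔCt = (16.47−21.24) − (20.35−21.94) = -4.77 − (-1.59) = -3.18; fold change = 2^3.18 = 9.063
gene A has the largest |ΔΔCt| = 3.64.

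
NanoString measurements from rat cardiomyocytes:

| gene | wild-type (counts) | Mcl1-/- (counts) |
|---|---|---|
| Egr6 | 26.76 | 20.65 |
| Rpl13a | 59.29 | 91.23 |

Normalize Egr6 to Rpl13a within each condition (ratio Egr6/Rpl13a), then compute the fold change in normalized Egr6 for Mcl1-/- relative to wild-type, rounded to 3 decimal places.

0.502

Egr6/Rpl13a (wild-type) = 26.76 / 59.29 = 0.45134
Egr6/Rpl13a (Mcl1-/-) = 20.65 / 91.23 = 0.22635
Fold change = 0.22635 / 0.45134 = 0.5015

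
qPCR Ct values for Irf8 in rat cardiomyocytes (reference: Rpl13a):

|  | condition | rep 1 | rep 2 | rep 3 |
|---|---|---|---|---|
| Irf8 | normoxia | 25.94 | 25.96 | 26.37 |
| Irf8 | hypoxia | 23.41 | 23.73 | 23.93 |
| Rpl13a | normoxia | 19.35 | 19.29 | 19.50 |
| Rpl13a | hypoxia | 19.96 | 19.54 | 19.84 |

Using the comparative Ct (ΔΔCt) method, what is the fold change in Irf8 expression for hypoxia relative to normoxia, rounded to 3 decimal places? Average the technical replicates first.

Mean Ct: Irf8 normoxia 26.090; Irf8 hypoxia 23.690; Rpl13a normoxia 19.380; Rpl13a hypoxia 19.780
ΔCt(normoxia) = 26.090 − 19.380 = 6.710
ΔCt(hypoxia) = 23.690 − 19.780 = 3.910
ΔΔCt = 3.910 − 6.710 = -2.800
Fold change = 2^(−(-2.800)) = 2^2.800 = 6.9644

6.964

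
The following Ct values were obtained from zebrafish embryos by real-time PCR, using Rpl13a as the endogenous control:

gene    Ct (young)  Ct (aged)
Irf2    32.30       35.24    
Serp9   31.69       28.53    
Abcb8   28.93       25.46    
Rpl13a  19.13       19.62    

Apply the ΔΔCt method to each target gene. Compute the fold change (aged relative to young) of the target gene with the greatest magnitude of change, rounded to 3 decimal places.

15.562

Irf2: ΔΔCt = (35.24−19.62) − (32.30−19.13) = 15.62 − 13.17 = 2.45; fold change = 2^-2.45 = 0.183
Serp9: ΔΔCt = (28.53−19.62) − (31.69−19.13) = 8.91 − 12.56 = -3.65; fold change = 2^3.65 = 12.553
Abcb8: ΔΔCt = (25.46−19.62) − (28.93−19.13) = 5.84 − 9.80 = -3.96; fold change = 2^3.96 = 15.562
Abcb8 has the largest |ΔΔCt| = 3.96.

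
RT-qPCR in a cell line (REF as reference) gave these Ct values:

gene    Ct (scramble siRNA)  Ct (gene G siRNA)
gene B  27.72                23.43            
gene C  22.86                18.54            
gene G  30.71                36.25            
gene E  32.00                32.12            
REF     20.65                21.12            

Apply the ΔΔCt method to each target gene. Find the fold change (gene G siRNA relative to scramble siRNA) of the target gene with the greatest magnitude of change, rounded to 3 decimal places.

0.030

gene B: ΔΔCt = (23.43−21.12) − (27.72−20.65) = 2.31 − 7.07 = -4.76; fold change = 2^4.76 = 27.096
gene C: ΔΔCt = (18.54−21.12) − (22.86−20.65) = -2.58 − 2.21 = -4.79; fold change = 2^4.79 = 27.665
gene G: ΔΔCt = (36.25−21.12) − (30.71−20.65) = 15.13 − 10.06 = 5.07; fold change = 2^-5.07 = 0.030
gene E: ΔΔCt = (32.12−21.12) − (32.00−20.65) = 11.00 − 11.35 = -0.35; fold change = 2^0.35 = 1.275
gene G has the largest |ΔΔCt| = 5.07.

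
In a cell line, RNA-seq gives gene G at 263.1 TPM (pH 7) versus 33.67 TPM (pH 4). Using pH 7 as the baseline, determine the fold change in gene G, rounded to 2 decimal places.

Fold change = 33.67 / 263.1 = 0.128
gene G is downregulated.

0.13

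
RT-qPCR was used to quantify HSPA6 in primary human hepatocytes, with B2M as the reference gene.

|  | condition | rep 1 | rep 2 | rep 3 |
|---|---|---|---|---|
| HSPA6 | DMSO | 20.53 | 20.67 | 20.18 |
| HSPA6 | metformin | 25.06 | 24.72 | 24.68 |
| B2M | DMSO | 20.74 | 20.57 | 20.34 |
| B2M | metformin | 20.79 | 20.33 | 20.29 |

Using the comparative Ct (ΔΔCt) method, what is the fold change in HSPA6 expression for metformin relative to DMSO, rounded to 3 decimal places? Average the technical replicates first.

Mean Ct: HSPA6 DMSO 20.460; HSPA6 metformin 24.820; B2M DMSO 20.550; B2M metformin 20.470
ΔCt(DMSO) = 20.460 − 20.550 = -0.090
ΔCt(metformin) = 24.820 − 20.470 = 4.350
ΔΔCt = 4.350 − (-0.090) = 4.440
Fold change = 2^(−4.440) = 0.0461

0.046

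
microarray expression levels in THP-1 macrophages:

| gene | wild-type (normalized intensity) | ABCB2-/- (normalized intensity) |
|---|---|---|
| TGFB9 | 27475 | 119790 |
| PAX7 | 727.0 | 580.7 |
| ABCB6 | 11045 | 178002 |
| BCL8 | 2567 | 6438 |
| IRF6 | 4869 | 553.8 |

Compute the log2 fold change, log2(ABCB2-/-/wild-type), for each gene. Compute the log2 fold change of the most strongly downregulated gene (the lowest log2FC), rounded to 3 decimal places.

log2(119790/27475) = 2.124  (TGFB9)
log2(580.7/727.0) = -0.324  (PAX7)
log2(178002/11045) = 4.010  (ABCB6)
log2(6438/2567) = 1.327  (BCL8)
log2(553.8/4869) = -3.136  (IRF6)
IRF6 is most strongly downregulated.

-3.136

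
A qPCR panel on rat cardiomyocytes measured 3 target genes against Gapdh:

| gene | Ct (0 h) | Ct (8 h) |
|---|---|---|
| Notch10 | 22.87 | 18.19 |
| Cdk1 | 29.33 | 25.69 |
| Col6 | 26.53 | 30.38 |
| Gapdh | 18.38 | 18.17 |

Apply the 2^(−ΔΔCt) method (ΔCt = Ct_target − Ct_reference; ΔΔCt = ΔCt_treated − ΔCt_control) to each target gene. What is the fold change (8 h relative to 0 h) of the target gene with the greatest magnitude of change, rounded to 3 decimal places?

Notch10: ΔΔCt = (18.19−18.17) − (22.87−18.38) = 0.02 − 4.49 = -4.47; fold change = 2^4.47 = 22.162
Cdk1: ΔΔCt = (25.69−18.17) − (29.33−18.38) = 7.52 − 10.95 = -3.43; fold change = 2^3.43 = 10.778
Col6: ΔΔCt = (30.38−18.17) − (26.53−18.38) = 12.21 − 8.15 = 4.06; fold change = 2^-4.06 = 0.060
Notch10 has the largest |ΔΔCt| = 4.47.

22.162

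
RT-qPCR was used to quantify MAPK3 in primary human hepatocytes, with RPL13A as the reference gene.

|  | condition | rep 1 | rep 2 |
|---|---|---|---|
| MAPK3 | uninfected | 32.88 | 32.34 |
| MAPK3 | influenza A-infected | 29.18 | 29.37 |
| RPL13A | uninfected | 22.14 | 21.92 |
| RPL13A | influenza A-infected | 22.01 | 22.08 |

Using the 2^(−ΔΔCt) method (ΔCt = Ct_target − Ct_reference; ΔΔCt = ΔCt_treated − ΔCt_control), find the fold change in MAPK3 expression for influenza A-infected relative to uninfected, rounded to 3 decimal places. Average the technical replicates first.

10.196

Mean Ct: MAPK3 uninfected 32.610; MAPK3 influenza A-infected 29.275; RPL13A uninfected 22.030; RPL13A influenza A-infected 22.045
ΔCt(uninfected) = 32.610 − 22.030 = 10.580
ΔCt(influenza A-infected) = 29.275 − 22.045 = 7.230
ΔΔCt = 7.230 − 10.580 = -3.350
Fold change = 2^(−(-3.350)) = 2^3.350 = 10.1965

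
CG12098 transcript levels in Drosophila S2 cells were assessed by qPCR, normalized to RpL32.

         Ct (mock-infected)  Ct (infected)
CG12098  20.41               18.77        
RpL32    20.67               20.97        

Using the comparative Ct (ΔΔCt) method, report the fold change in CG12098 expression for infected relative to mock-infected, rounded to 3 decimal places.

3.837

ΔCt(mock-infected) = 20.410 − 20.670 = -0.260
ΔCt(infected) = 18.770 − 20.970 = -2.200
ΔΔCt = -2.200 − (-0.260) = -1.940
Fold change = 2^(−(-1.940)) = 2^1.940 = 3.8371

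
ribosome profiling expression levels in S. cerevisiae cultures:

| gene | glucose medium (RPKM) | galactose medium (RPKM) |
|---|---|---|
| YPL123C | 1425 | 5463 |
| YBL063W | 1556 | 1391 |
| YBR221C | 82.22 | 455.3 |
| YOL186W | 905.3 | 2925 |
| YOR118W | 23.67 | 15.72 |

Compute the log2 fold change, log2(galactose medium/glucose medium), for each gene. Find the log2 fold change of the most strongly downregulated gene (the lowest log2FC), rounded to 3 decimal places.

-0.590

log2(5463/1425) = 1.939  (YPL123C)
log2(1391/1556) = -0.162  (YBL063W)
log2(455.3/82.22) = 2.469  (YBR221C)
log2(2925/905.3) = 1.692  (YOL186W)
log2(15.72/23.67) = -0.590  (YOR118W)
YOR118W is most strongly downregulated.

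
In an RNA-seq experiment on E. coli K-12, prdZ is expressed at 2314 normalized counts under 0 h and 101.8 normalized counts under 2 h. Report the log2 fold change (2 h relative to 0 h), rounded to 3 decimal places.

Fold change = 101.8 / 2314 = 0.0440
log2(0.0440) = -4.5066

-4.507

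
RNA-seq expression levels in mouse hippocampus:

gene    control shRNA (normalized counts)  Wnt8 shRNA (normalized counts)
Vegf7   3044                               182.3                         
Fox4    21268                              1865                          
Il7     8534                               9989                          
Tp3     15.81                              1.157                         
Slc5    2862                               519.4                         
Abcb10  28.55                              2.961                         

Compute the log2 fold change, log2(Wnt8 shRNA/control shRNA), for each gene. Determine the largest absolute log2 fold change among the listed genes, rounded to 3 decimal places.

log2(182.3/3044) = -4.062  (Vegf7)
log2(1865/21268) = -3.511  (Fox4)
log2(9989/8534) = 0.227  (Il7)
log2(1.157/15.81) = -3.772  (Tp3)
log2(519.4/2862) = -2.462  (Slc5)
log2(2.961/28.55) = -3.269  (Abcb10)
The largest magnitude belongs to Vegf7.

4.062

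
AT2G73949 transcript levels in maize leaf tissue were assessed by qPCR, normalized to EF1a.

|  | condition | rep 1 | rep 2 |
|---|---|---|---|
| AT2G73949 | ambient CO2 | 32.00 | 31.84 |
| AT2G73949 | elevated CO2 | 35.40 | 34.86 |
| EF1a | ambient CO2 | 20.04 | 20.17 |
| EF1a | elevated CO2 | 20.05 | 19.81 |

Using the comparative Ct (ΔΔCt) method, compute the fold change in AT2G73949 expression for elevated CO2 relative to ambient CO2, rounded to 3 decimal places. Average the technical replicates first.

Mean Ct: AT2G73949 ambient CO2 31.920; AT2G73949 elevated CO2 35.130; EF1a ambient CO2 20.105; EF1a elevated CO2 19.930
ΔCt(ambient CO2) = 31.920 − 20.105 = 11.815
ΔCt(elevated CO2) = 35.130 − 19.930 = 15.200
ΔΔCt = 15.200 − 11.815 = 3.385
Fold change = 2^(−3.385) = 0.0957

0.096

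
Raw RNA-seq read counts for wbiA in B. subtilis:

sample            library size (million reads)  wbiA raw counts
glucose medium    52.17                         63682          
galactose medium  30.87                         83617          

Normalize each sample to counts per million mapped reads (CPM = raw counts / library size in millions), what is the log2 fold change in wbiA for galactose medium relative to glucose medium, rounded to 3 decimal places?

CPM(glucose medium) = 63682 / 52.17 = 1220.6632
CPM(galactose medium) = 83617 / 30.87 = 2708.6816
Fold change = 2708.6816 / 1220.6632 = 2.21902
log2(2.21902) = 1.1499

1.150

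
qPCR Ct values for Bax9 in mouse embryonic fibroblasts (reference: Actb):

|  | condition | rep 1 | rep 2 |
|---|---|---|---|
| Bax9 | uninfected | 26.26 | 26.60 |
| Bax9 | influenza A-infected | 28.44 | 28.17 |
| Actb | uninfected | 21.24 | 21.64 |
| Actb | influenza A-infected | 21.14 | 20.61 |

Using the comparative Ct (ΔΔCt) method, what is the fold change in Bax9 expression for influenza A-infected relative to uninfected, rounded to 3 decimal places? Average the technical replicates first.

0.184

Mean Ct: Bax9 uninfected 26.430; Bax9 influenza A-infected 28.305; Actb uninfected 21.440; Actb influenza A-infected 20.875
ΔCt(uninfected) = 26.430 − 21.440 = 4.990
ΔCt(influenza A-infected) = 28.305 − 20.875 = 7.430
ΔΔCt = 7.430 − 4.990 = 2.440
Fold change = 2^(−2.440) = 0.1843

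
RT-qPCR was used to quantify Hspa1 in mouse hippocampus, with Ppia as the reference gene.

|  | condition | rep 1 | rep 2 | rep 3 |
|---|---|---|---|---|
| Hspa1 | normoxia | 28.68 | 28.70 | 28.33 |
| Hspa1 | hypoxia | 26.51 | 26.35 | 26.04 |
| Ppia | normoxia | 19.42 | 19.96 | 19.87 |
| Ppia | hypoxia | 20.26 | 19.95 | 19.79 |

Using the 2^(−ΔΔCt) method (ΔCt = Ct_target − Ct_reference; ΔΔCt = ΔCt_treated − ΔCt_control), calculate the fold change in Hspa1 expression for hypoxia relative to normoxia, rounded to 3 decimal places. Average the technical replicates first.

5.736

Mean Ct: Hspa1 normoxia 28.570; Hspa1 hypoxia 26.300; Ppia normoxia 19.750; Ppia hypoxia 20.000
ΔCt(normoxia) = 28.570 − 19.750 = 8.820
ΔCt(hypoxia) = 26.300 − 20.000 = 6.300
ΔΔCt = 6.300 − 8.820 = -2.520
Fold change = 2^(−(-2.520)) = 2^2.520 = 5.7358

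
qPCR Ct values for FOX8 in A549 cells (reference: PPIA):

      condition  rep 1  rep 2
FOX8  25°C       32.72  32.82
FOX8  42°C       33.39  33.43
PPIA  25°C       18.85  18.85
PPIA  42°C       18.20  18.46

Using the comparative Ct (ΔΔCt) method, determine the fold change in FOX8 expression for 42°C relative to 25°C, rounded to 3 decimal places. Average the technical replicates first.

Mean Ct: FOX8 25°C 32.770; FOX8 42°C 33.410; PPIA 25°C 18.850; PPIA 42°C 18.330
ΔCt(25°C) = 32.770 − 18.850 = 13.920
ΔCt(42°C) = 33.410 − 18.330 = 15.080
ΔΔCt = 15.080 − 13.920 = 1.160
Fold change = 2^(−1.160) = 0.4475

0.448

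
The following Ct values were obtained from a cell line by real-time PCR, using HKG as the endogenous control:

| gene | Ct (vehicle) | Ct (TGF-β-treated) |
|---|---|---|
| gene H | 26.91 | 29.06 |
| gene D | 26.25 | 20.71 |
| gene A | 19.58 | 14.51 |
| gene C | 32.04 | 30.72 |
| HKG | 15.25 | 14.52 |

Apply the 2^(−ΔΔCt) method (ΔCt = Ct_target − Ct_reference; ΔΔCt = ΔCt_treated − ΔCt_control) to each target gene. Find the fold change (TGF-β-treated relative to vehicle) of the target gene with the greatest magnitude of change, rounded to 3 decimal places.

28.051

gene H: ΔΔCt = (29.06−14.52) − (26.91−15.25) = 14.54 − 11.66 = 2.88; fold change = 2^-2.88 = 0.136
gene D: ΔΔCt = (20.71−14.52) − (26.25−15.25) = 6.19 − 11.00 = -4.81; fold change = 2^4.81 = 28.051
gene A: ΔΔCt = (14.51−14.52) − (19.58−15.25) = -0.01 − 4.33 = -4.34; fold change = 2^4.34 = 20.252
gene C: ΔΔCt = (30.72−14.52) − (32.04−15.25) = 16.20 − 16.79 = -0.59; fold change = 2^0.59 = 1.505
gene D has the largest |ΔΔCt| = 4.81.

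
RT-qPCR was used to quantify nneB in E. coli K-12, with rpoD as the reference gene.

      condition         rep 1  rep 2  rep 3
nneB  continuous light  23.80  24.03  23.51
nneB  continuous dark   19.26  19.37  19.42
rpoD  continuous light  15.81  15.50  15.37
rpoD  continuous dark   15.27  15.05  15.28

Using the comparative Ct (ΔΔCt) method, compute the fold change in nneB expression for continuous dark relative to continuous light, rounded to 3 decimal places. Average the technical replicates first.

Mean Ct: nneB continuous light 23.780; nneB continuous dark 19.350; rpoD continuous light 15.560; rpoD continuous dark 15.200
ΔCt(continuous light) = 23.780 − 15.560 = 8.220
ΔCt(continuous dark) = 19.350 − 15.200 = 4.150
ΔΔCt = 4.150 − 8.220 = -4.070
Fold change = 2^(−(-4.070)) = 2^4.070 = 16.7955

16.795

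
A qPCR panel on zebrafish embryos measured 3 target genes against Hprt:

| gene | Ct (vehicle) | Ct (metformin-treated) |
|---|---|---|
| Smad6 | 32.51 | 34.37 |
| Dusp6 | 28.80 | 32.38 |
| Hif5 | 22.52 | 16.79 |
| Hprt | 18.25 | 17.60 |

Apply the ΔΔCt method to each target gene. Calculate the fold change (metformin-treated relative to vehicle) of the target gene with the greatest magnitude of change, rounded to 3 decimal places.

Smad6: ΔΔCt = (34.37−17.60) − (32.51−18.25) = 16.77 − 14.26 = 2.51; fold change = 2^-2.51 = 0.176
Dusp6: ΔΔCt = (32.38−17.60) − (28.80−18.25) = 14.78 − 10.55 = 4.23; fold change = 2^-4.23 = 0.053
Hif5: ΔΔCt = (16.79−17.60) − (22.52−18.25) = -0.81 − 4.27 = -5.08; fold change = 2^5.08 = 33.825
Hif5 has the largest |ΔΔCt| = 5.08.

33.825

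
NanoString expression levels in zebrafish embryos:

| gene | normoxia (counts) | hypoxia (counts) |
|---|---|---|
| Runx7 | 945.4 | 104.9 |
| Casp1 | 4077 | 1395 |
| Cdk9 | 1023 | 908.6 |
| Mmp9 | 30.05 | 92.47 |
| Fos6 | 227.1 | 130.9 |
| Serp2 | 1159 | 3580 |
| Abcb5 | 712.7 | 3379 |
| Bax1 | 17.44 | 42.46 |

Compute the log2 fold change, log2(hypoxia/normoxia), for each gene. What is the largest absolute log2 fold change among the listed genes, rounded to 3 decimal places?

log2(104.9/945.4) = -3.172  (Runx7)
log2(1395/4077) = -1.547  (Casp1)
log2(908.6/1023) = -0.171  (Cdk9)
log2(92.47/30.05) = 1.622  (Mmp9)
log2(130.9/227.1) = -0.795  (Fos6)
log2(3580/1159) = 1.627  (Serp2)
log2(3379/712.7) = 2.245  (Abcb5)
log2(42.46/17.44) = 1.284  (Bax1)
The largest magnitude belongs to Runx7.

3.172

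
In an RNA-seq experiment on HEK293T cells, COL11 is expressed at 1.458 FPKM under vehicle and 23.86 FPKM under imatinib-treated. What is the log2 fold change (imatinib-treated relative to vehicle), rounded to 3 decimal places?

Fold change = 23.86 / 1.458 = 16.3649
log2(16.3649) = 4.0325

4.033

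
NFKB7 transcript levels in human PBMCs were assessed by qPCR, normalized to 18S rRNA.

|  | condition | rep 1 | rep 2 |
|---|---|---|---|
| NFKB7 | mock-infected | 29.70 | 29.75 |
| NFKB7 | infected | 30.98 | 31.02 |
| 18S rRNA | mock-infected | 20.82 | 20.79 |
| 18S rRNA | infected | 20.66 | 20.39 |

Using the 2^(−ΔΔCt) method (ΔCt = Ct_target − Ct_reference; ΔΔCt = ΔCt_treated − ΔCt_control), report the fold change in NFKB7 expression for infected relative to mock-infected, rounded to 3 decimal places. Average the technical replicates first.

0.340

Mean Ct: NFKB7 mock-infected 29.725; NFKB7 infected 31.000; 18S rRNA mock-infected 20.805; 18S rRNA infected 20.525
ΔCt(mock-infected) = 29.725 − 20.805 = 8.920
ΔCt(infected) = 31.000 − 20.525 = 10.475
ΔΔCt = 10.475 − 8.920 = 1.555
Fold change = 2^(−1.555) = 0.3403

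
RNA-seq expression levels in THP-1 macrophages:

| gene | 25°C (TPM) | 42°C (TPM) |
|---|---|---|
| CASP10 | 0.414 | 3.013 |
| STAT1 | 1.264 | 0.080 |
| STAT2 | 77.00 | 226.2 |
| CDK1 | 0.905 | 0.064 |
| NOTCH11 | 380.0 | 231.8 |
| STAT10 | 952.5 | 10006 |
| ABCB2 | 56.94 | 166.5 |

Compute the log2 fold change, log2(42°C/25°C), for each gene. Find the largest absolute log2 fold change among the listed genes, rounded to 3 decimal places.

log2(3.013/0.414) = 2.863  (CASP10)
log2(0.080/1.264) = -3.982  (STAT1)
log2(226.2/77.00) = 1.555  (STAT2)
log2(0.064/0.905) = -3.822  (CDK1)
log2(231.8/380.0) = -0.713  (NOTCH11)
log2(10006/952.5) = 3.393  (STAT10)
log2(166.5/56.94) = 1.548  (ABCB2)
The largest magnitude belongs to STAT1.

3.982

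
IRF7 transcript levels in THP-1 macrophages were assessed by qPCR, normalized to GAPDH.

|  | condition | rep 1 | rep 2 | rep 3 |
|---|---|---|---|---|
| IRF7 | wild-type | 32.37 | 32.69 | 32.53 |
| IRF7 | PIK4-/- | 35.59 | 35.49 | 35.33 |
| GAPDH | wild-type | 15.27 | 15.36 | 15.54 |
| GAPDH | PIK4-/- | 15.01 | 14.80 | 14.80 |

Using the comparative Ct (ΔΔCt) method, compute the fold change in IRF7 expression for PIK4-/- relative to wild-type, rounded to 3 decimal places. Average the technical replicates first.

0.091

Mean Ct: IRF7 wild-type 32.530; IRF7 PIK4-/- 35.470; GAPDH wild-type 15.390; GAPDH PIK4-/- 14.870
ΔCt(wild-type) = 32.530 − 15.390 = 17.140
ΔCt(PIK4-/-) = 35.470 − 14.870 = 20.600
ΔΔCt = 20.600 − 17.140 = 3.460
Fold change = 2^(−3.460) = 0.0909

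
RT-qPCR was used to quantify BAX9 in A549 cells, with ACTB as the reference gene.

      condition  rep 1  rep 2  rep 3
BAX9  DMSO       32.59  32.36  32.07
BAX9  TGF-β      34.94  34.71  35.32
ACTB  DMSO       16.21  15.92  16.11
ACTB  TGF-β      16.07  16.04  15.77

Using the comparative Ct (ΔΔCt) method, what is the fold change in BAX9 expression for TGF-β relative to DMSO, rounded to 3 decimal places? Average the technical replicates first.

Mean Ct: BAX9 DMSO 32.340; BAX9 TGF-β 34.990; ACTB DMSO 16.080; ACTB TGF-β 15.960
ΔCt(DMSO) = 32.340 − 16.080 = 16.260
ΔCt(TGF-β) = 34.990 − 15.960 = 19.030
ΔΔCt = 19.030 − 16.260 = 2.770
Fold change = 2^(−2.770) = 0.1466

0.147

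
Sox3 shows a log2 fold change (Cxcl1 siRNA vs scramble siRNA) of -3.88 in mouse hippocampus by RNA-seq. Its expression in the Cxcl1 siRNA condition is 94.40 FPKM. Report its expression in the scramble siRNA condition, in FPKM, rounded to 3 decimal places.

1389.851

Fold change = 2^(-3.88) = 0.0679
scramble siRNA expression = 94.40 / 0.0679 = 1389.851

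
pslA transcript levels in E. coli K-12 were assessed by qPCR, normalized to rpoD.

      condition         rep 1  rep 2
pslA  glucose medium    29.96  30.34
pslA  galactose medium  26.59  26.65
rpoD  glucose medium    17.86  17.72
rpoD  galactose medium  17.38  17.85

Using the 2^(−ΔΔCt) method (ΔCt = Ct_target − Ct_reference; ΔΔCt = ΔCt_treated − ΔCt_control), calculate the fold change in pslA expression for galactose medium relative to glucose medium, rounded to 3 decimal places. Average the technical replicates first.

10.232

Mean Ct: pslA glucose medium 30.150; pslA galactose medium 26.620; rpoD glucose medium 17.790; rpoD galactose medium 17.615
ΔCt(glucose medium) = 30.150 − 17.790 = 12.360
ΔCt(galactose medium) = 26.620 − 17.615 = 9.005
ΔΔCt = 9.005 − 12.360 = -3.355
Fold change = 2^(−(-3.355)) = 2^3.355 = 10.2319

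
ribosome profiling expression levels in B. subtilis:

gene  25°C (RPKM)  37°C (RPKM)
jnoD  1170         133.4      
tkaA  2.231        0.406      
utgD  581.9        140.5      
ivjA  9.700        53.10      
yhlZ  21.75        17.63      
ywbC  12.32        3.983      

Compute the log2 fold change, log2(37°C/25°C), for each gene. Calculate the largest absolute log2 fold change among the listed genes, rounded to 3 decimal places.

log2(133.4/1170) = -3.133  (jnoD)
log2(0.406/2.231) = -2.458  (tkaA)
log2(140.5/581.9) = -2.050  (utgD)
log2(53.10/9.700) = 2.453  (ivjA)
log2(17.63/21.75) = -0.303  (yhlZ)
log2(3.983/12.32) = -1.629  (ywbC)
The largest magnitude belongs to jnoD.

3.133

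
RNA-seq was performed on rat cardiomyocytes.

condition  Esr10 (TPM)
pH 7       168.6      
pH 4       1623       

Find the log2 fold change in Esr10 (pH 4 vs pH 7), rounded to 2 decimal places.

Fold change = 1623 / 168.6 = 9.6263
log2(9.6263) = 3.267

3.27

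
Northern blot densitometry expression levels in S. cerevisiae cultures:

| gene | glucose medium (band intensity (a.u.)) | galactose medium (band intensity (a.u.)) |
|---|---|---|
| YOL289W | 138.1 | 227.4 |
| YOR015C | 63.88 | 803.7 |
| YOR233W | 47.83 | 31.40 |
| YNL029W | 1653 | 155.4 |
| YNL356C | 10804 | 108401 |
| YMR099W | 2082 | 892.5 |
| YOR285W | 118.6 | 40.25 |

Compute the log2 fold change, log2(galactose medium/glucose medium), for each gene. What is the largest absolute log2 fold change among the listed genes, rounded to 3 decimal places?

3.653

log2(227.4/138.1) = 0.720  (YOL289W)
log2(803.7/63.88) = 3.653  (YOR015C)
log2(31.40/47.83) = -0.607  (YOR233W)
log2(155.4/1653) = -3.411  (YNL029W)
log2(108401/10804) = 3.327  (YNL356C)
log2(892.5/2082) = -1.222  (YMR099W)
log2(40.25/118.6) = -1.559  (YOR285W)
The largest magnitude belongs to YOR015C.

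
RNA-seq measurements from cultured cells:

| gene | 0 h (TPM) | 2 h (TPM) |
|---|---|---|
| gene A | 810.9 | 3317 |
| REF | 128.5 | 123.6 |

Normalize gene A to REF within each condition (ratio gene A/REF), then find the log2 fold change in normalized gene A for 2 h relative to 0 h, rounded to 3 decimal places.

2.088

gene A/REF (0 h) = 810.9 / 128.5 = 6.3105
gene A/REF (2 h) = 3317 / 123.6 = 26.837
Fold change = 26.837 / 6.3105 = 4.2527
log2(4.2527) = 2.0884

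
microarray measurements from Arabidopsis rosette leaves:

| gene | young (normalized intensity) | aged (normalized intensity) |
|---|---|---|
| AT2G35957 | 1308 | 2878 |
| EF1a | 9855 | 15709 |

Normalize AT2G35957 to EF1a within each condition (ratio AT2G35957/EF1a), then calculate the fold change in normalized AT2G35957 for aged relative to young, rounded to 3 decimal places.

AT2G35957/EF1a (young) = 1308 / 9855 = 0.13272
AT2G35957/EF1a (aged) = 2878 / 15709 = 0.18321
Fold change = 0.18321 / 0.13272 = 1.3804

1.380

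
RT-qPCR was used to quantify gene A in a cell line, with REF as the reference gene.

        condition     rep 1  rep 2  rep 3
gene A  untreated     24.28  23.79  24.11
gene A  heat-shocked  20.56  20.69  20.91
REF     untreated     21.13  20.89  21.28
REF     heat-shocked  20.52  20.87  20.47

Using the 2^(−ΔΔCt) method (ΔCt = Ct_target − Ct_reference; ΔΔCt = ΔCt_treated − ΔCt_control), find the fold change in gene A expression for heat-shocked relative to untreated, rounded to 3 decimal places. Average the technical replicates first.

Mean Ct: gene A untreated 24.060; gene A heat-shocked 20.720; REF untreated 21.100; REF heat-shocked 20.620
ΔCt(untreated) = 24.060 − 21.100 = 2.960
ΔCt(heat-shocked) = 20.720 − 20.620 = 0.100
ΔΔCt = 0.100 − 2.960 = -2.860
Fold change = 2^(−(-2.860)) = 2^2.860 = 7.2602

7.260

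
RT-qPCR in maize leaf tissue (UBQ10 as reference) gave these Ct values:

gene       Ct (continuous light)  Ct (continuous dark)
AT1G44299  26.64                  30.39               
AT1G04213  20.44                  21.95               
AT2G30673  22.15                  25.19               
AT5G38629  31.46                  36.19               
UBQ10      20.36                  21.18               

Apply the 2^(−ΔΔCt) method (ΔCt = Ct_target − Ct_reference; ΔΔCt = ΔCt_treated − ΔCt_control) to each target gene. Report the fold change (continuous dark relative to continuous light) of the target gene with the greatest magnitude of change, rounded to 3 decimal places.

0.067

AT1G44299: ΔΔCt = (30.39−21.18) − (26.64−20.36) = 9.21 − 6.28 = 2.93; fold change = 2^-2.93 = 0.131
AT1G04213: ΔΔCt = (21.95−21.18) − (20.44−20.36) = 0.77 − 0.08 = 0.69; fold change = 2^-0.69 = 0.620
AT2G30673: ΔΔCt = (25.19−21.18) − (22.15−20.36) = 4.01 − 1.79 = 2.22; fold change = 2^-2.22 = 0.215
AT5G38629: ΔΔCt = (36.19−21.18) − (31.46−20.36) = 15.01 − 11.10 = 3.91; fold change = 2^-3.91 = 0.067
AT5G38629 has the largest |ΔΔCt| = 3.91.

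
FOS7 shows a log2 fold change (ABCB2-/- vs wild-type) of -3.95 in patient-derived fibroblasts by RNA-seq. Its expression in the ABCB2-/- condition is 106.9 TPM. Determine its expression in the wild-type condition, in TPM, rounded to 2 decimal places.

1652.14

Fold change = 2^(-3.95) = 0.0647
wild-type expression = 106.9 / 0.0647 = 1652.14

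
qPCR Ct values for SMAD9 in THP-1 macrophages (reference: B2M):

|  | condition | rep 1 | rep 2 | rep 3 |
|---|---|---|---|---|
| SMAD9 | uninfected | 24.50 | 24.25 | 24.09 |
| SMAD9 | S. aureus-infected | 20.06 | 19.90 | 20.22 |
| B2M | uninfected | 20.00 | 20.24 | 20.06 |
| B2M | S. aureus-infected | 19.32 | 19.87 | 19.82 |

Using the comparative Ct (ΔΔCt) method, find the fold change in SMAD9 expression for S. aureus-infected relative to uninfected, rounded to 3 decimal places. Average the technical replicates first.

13.833

Mean Ct: SMAD9 uninfected 24.280; SMAD9 S. aureus-infected 20.060; B2M uninfected 20.100; B2M S. aureus-infected 19.670
ΔCt(uninfected) = 24.280 − 20.100 = 4.180
ΔCt(S. aureus-infected) = 20.060 − 19.670 = 0.390
ΔΔCt = 0.390 − 4.180 = -3.790
Fold change = 2^(−(-3.790)) = 2^3.790 = 13.8326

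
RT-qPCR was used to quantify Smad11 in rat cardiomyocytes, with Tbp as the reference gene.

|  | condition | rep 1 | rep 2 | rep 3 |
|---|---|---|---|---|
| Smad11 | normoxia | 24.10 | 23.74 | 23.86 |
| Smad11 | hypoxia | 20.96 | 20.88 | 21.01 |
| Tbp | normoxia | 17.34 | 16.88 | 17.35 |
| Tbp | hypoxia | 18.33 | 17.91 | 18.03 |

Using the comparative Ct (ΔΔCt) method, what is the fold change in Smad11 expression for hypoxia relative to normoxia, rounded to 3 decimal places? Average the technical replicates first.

14.420

Mean Ct: Smad11 normoxia 23.900; Smad11 hypoxia 20.950; Tbp normoxia 17.190; Tbp hypoxia 18.090
ΔCt(normoxia) = 23.900 − 17.190 = 6.710
ΔCt(hypoxia) = 20.950 − 18.090 = 2.860
ΔΔCt = 2.860 − 6.710 = -3.850
Fold change = 2^(−(-3.850)) = 2^3.850 = 14.4200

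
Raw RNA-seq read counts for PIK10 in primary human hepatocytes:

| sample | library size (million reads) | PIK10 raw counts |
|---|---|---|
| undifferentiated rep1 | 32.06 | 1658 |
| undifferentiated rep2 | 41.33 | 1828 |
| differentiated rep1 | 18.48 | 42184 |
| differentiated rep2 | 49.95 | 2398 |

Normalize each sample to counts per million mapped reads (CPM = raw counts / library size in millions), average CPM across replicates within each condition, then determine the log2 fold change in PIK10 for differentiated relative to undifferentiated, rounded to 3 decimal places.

CPM(undifferentiated rep1) = 1658 / 32.06 = 51.7155
CPM(undifferentiated rep2) = 1828 / 41.33 = 44.2294
CPM(differentiated rep1) = 42184 / 18.48 = 2282.6840
CPM(differentiated rep2) = 2398 / 49.95 = 48.0080
mean CPM(undifferentiated) = 47.9725; mean CPM(differentiated) = 1165.3460
Fold change = 1165.3460 / 47.9725 = 24.29198
log2(24.29198) = 4.6024

4.602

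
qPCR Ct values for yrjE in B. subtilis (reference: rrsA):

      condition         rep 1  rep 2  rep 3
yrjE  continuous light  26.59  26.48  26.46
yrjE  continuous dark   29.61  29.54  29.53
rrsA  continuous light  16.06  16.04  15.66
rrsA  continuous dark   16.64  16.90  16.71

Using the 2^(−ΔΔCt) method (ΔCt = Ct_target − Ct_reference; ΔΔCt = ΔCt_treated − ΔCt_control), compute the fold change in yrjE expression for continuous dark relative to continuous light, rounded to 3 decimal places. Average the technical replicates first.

Mean Ct: yrjE continuous light 26.510; yrjE continuous dark 29.560; rrsA continuous light 15.920; rrsA continuous dark 16.750
ΔCt(continuous light) = 26.510 − 15.920 = 10.590
ΔCt(continuous dark) = 29.560 − 16.750 = 12.810
ΔΔCt = 12.810 − 10.590 = 2.220
Fold change = 2^(−2.220) = 0.2146

0.215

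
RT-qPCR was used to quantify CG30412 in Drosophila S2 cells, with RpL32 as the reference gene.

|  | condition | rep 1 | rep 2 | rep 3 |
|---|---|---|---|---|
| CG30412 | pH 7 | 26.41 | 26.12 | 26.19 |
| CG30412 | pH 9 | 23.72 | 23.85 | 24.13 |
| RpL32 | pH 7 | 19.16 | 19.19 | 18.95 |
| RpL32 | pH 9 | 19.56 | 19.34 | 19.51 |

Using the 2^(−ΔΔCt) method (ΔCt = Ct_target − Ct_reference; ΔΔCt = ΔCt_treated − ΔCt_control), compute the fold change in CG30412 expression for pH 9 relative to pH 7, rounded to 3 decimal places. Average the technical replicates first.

Mean Ct: CG30412 pH 7 26.240; CG30412 pH 9 23.900; RpL32 pH 7 19.100; RpL32 pH 9 19.470
ΔCt(pH 7) = 26.240 − 19.100 = 7.140
ΔCt(pH 9) = 23.900 − 19.470 = 4.430
ΔΔCt = 4.430 − 7.140 = -2.710
Fold change = 2^(−(-2.710)) = 2^2.710 = 6.5432

6.543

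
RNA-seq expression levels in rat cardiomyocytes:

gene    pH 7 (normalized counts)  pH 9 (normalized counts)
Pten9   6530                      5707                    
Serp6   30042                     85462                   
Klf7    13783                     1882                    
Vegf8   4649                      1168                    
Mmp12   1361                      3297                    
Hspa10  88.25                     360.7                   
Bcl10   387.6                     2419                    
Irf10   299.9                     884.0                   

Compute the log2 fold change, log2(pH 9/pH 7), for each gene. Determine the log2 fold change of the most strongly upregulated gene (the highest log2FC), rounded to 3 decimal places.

log2(5707/6530) = -0.194  (Pten9)
log2(85462/30042) = 1.508  (Serp6)
log2(1882/13783) = -2.873  (Klf7)
log2(1168/4649) = -1.993  (Vegf8)
log2(3297/1361) = 1.276  (Mmp12)
log2(360.7/88.25) = 2.031  (Hspa10)
log2(2419/387.6) = 2.642  (Bcl10)
log2(884.0/299.9) = 1.560  (Irf10)
Bcl10 is most strongly upregulated.

2.642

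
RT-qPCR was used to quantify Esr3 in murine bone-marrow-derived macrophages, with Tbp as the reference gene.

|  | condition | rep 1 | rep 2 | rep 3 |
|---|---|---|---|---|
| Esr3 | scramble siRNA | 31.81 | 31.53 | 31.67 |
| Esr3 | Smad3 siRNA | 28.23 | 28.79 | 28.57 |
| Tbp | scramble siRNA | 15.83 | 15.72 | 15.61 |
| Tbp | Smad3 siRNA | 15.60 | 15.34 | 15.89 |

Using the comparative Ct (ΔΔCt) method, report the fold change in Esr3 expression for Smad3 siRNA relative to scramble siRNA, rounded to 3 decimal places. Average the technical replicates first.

Mean Ct: Esr3 scramble siRNA 31.670; Esr3 Smad3 siRNA 28.530; Tbp scramble siRNA 15.720; Tbp Smad3 siRNA 15.610
ΔCt(scramble siRNA) = 31.670 − 15.720 = 15.950
ΔCt(Smad3 siRNA) = 28.530 − 15.610 = 12.920
ΔΔCt = 12.920 − 15.950 = -3.030
Fold change = 2^(−(-3.030)) = 2^3.030 = 8.1681

8.168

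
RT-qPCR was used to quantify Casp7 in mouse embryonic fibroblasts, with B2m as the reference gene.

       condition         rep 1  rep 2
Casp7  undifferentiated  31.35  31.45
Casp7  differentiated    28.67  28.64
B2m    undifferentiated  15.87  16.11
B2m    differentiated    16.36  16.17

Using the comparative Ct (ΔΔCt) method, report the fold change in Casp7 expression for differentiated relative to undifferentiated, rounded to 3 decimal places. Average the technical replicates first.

Mean Ct: Casp7 undifferentiated 31.400; Casp7 differentiated 28.655; B2m undifferentiated 15.990; B2m differentiated 16.265
ΔCt(undifferentiated) = 31.400 − 15.990 = 15.410
ΔCt(differentiated) = 28.655 − 16.265 = 12.390
ΔΔCt = 12.390 − 15.410 = -3.020
Fold change = 2^(−(-3.020)) = 2^3.020 = 8.1117

8.112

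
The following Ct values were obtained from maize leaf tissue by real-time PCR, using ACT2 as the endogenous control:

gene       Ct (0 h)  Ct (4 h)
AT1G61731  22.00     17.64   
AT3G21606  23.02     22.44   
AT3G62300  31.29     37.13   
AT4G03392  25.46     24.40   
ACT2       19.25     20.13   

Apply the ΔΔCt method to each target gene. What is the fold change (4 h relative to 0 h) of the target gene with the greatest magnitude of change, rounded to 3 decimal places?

AT1G61731: ΔΔCt = (17.64−20.13) − (22.00−19.25) = -2.49 − 2.75 = -5.24; fold change = 2^5.24 = 37.792
AT3G21606: ΔΔCt = (22.44−20.13) − (23.02−19.25) = 2.31 − 3.77 = -1.46; fold change = 2^1.46 = 2.751
AT3G62300: ΔΔCt = (37.13−20.13) − (31.29−19.25) = 17.00 − 12.04 = 4.96; fold change = 2^-4.96 = 0.032
AT4G03392: ΔΔCt = (24.40−20.13) − (25.46−19.25) = 4.27 − 6.21 = -1.94; fold change = 2^1.94 = 3.837
AT1G61731 has the largest |ΔΔCt| = 5.24.

37.792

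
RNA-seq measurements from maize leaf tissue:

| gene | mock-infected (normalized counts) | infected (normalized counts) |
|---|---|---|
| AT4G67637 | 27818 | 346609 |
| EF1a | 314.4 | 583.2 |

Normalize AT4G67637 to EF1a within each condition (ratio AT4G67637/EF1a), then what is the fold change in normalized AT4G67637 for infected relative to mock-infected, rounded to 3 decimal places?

AT4G67637/EF1a (mock-infected) = 27818 / 314.4 = 88.48
AT4G67637/EF1a (infected) = 346609 / 583.2 = 594.32
Fold change = 594.32 / 88.48 = 6.7171

6.717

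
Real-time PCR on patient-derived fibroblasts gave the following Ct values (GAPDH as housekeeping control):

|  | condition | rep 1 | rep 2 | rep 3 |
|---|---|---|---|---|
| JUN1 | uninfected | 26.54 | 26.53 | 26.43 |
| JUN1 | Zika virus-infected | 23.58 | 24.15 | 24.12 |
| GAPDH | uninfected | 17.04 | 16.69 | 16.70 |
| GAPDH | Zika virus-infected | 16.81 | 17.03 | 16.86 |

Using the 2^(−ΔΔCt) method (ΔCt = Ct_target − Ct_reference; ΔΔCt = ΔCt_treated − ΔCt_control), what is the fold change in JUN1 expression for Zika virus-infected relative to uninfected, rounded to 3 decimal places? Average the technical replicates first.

Mean Ct: JUN1 uninfected 26.500; JUN1 Zika virus-infected 23.950; GAPDH uninfected 16.810; GAPDH Zika virus-infected 16.900
ΔCt(uninfected) = 26.500 − 16.810 = 9.690
ΔCt(Zika virus-infected) = 23.950 − 16.900 = 7.050
ΔΔCt = 7.050 − 9.690 = -2.640
Fold change = 2^(−(-2.640)) = 2^2.640 = 6.2333

6.233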